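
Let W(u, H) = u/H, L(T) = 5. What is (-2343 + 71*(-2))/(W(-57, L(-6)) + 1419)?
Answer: -12425/7038 ≈ -1.7654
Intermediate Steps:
(-2343 + 71*(-2))/(W(-57, L(-6)) + 1419) = (-2343 + 71*(-2))/(-57/5 + 1419) = (-2343 - 142)/(-57*⅕ + 1419) = -2485/(-57/5 + 1419) = -2485/7038/5 = -2485*5/7038 = -12425/7038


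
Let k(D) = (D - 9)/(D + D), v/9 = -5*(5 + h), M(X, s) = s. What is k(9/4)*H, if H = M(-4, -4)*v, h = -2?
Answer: -810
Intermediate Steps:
v = -135 (v = 9*(-5*(5 - 2)) = 9*(-5*3) = 9*(-15) = -135)
k(D) = (-9 + D)/(2*D) (k(D) = (-9 + D)/((2*D)) = (-9 + D)*(1/(2*D)) = (-9 + D)/(2*D))
H = 540 (H = -4*(-135) = 540)
k(9/4)*H = ((-9 + 9/4)/(2*((9/4))))*540 = ((-9 + 9*(1/4))/(2*((9*(1/4)))))*540 = ((-9 + 9/4)/(2*(9/4)))*540 = ((1/2)*(4/9)*(-27/4))*540 = -3/2*540 = -810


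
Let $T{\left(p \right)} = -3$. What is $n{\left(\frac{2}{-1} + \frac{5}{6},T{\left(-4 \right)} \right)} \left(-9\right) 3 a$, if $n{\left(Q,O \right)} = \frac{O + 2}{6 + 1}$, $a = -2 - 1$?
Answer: $- \frac{81}{7} \approx -11.571$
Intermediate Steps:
$a = -3$ ($a = -2 - 1 = -3$)
$n{\left(Q,O \right)} = \frac{2}{7} + \frac{O}{7}$ ($n{\left(Q,O \right)} = \frac{2 + O}{7} = \left(2 + O\right) \frac{1}{7} = \frac{2}{7} + \frac{O}{7}$)
$n{\left(\frac{2}{-1} + \frac{5}{6},T{\left(-4 \right)} \right)} \left(-9\right) 3 a = \left(\frac{2}{7} + \frac{1}{7} \left(-3\right)\right) \left(-9\right) 3 \left(-3\right) = \left(\frac{2}{7} - \frac{3}{7}\right) \left(-9\right) \left(-9\right) = \left(- \frac{1}{7}\right) \left(-9\right) \left(-9\right) = \frac{9}{7} \left(-9\right) = - \frac{81}{7}$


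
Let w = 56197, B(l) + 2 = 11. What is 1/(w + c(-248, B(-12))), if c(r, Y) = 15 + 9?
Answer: 1/56221 ≈ 1.7787e-5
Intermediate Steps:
B(l) = 9 (B(l) = -2 + 11 = 9)
c(r, Y) = 24
1/(w + c(-248, B(-12))) = 1/(56197 + 24) = 1/56221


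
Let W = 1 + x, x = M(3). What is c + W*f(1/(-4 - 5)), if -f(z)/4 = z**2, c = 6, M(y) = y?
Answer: 470/81 ≈ 5.8025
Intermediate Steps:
x = 3
W = 4 (W = 1 + 3 = 4)
f(z) = -4*z**2
c + W*f(1/(-4 - 5)) = 6 + 4*(-4/(-4 - 5)**2) = 6 + 4*(-4*(1/(-9))**2) = 6 + 4*(-4*(-1/9)**2) = 6 + 4*(-4*1/81) = 6 + 4*(-4/81) = 6 - 16/81 = 470/81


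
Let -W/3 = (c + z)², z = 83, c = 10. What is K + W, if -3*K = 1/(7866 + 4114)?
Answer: -932535181/35940 ≈ -25947.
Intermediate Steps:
W = -25947 (W = -3*(10 + 83)² = -3*93² = -3*8649 = -25947)
K = -1/35940 (K = -1/(3*(7866 + 4114)) = -⅓/11980 = -⅓*1/11980 = -1/35940 ≈ -2.7824e-5)
K + W = -1/35940 - 25947 = -932535181/35940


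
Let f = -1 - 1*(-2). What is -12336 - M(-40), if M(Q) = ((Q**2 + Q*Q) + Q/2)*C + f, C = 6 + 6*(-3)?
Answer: 25823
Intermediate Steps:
f = 1 (f = -1 + 2 = 1)
C = -12 (C = 6 - 18 = -12)
M(Q) = 1 - 24*Q**2 - 6*Q (M(Q) = ((Q**2 + Q*Q) + Q/2)*(-12) + 1 = ((Q**2 + Q**2) + Q*(1/2))*(-12) + 1 = (2*Q**2 + Q/2)*(-12) + 1 = (Q/2 + 2*Q**2)*(-12) + 1 = (-24*Q**2 - 6*Q) + 1 = 1 - 24*Q**2 - 6*Q)
-12336 - M(-40) = -12336 - (1 - 24*(-40)**2 - 6*(-40)) = -12336 - (1 - 24*1600 + 240) = -12336 - (1 - 38400 + 240) = -12336 - 1*(-38159) = -12336 + 38159 = 25823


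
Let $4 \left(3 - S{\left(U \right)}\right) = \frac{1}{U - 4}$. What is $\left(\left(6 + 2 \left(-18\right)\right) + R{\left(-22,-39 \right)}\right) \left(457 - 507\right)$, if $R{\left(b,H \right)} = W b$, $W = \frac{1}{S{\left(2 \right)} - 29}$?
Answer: $\frac{301700}{207} \approx 1457.5$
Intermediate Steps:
$S{\left(U \right)} = 3 - \frac{1}{4 \left(-4 + U\right)}$ ($S{\left(U \right)} = 3 - \frac{1}{4 \left(U - 4\right)} = 3 - \frac{1}{4 \left(-4 + U\right)}$)
$W = - \frac{8}{207}$ ($W = \frac{1}{\frac{-49 + 12 \cdot 2}{4 \left(-4 + 2\right)} - 29} = \frac{1}{\frac{-49 + 24}{4 \left(-2\right)} - 29} = \frac{1}{\frac{1}{4} \left(- \frac{1}{2}\right) \left(-25\right) - 29} = \frac{1}{\frac{25}{8} - 29} = \frac{1}{- \frac{207}{8}} = - \frac{8}{207} \approx -0.038647$)
$R{\left(b,H \right)} = - \frac{8 b}{207}$
$\left(\left(6 + 2 \left(-18\right)\right) + R{\left(-22,-39 \right)}\right) \left(457 - 507\right) = \left(\left(6 + 2 \left(-18\right)\right) - - \frac{176}{207}\right) \left(457 - 507\right) = \left(\left(6 - 36\right) + \frac{176}{207}\right) \left(-50\right) = \left(-30 + \frac{176}{207}\right) \left(-50\right) = \left(- \frac{6034}{207}\right) \left(-50\right) = \frac{301700}{207}$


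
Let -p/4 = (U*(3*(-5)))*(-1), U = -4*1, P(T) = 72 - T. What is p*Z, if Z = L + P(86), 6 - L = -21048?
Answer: 5049600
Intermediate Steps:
U = -4
L = 21054 (L = 6 - 1*(-21048) = 6 + 21048 = 21054)
Z = 21040 (Z = 21054 + (72 - 1*86) = 21054 + (72 - 86) = 21054 - 14 = 21040)
p = 240 (p = -4*(-12*(-5))*(-1) = -4*(-4*(-15))*(-1) = -240*(-1) = -4*(-60) = 240)
p*Z = 240*21040 = 5049600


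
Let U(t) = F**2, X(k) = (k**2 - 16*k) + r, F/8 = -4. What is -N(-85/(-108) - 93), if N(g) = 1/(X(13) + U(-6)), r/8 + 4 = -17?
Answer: -1/817 ≈ -0.0012240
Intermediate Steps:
F = -32 (F = 8*(-4) = -32)
r = -168 (r = -32 + 8*(-17) = -32 - 136 = -168)
X(k) = -168 + k**2 - 16*k (X(k) = (k**2 - 16*k) - 168 = -168 + k**2 - 16*k)
U(t) = 1024 (U(t) = (-32)**2 = 1024)
N(g) = 1/817 (N(g) = 1/((-168 + 13**2 - 16*13) + 1024) = 1/((-168 + 169 - 208) + 1024) = 1/(-207 + 1024) = 1/817)
-N(-85/(-108) - 93) = -1*1/817 = -1/817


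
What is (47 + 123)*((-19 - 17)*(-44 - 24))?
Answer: 416160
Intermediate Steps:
(47 + 123)*((-19 - 17)*(-44 - 24)) = 170*(-36*(-68)) = 170*2448 = 416160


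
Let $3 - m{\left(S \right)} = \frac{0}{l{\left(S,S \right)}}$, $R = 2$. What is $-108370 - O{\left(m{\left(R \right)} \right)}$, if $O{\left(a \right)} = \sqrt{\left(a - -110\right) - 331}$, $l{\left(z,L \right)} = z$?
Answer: $-108370 - i \sqrt{218} \approx -1.0837 \cdot 10^{5} - 14.765 i$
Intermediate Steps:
$m{\left(S \right)} = 3$ ($m{\left(S \right)} = 3 - \frac{0}{S} = 3 - 0 = 3 + 0 = 3$)
$O{\left(a \right)} = \sqrt{-221 + a}$ ($O{\left(a \right)} = \sqrt{\left(a + 110\right) - 331} = \sqrt{\left(110 + a\right) - 331} = \sqrt{-221 + a}$)
$-108370 - O{\left(m{\left(R \right)} \right)} = -108370 - \sqrt{-221 + 3} = -108370 - \sqrt{-218} = -108370 - i \sqrt{218}$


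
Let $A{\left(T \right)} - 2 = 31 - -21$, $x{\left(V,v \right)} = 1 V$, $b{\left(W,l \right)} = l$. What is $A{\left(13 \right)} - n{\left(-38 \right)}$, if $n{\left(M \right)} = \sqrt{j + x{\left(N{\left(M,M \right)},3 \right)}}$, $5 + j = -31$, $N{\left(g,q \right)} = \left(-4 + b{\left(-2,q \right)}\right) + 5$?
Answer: $54 - i \sqrt{73} \approx 54.0 - 8.544 i$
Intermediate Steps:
$N{\left(g,q \right)} = 1 + q$ ($N{\left(g,q \right)} = \left(-4 + q\right) + 5 = 1 + q$)
$x{\left(V,v \right)} = V$
$j = -36$ ($j = -5 - 31 = -36$)
$n{\left(M \right)} = \sqrt{-35 + M}$ ($n{\left(M \right)} = \sqrt{-36 + \left(1 + M\right)} = \sqrt{-35 + M}$)
$A{\left(T \right)} = 54$ ($A{\left(T \right)} = 2 + \left(31 - -21\right) = 2 + \left(31 + 21\right) = 2 + 52 = 54$)
$A{\left(13 \right)} - n{\left(-38 \right)} = 54 - \sqrt{-35 - 38} = 54 - \sqrt{-73} = 54 - i \sqrt{73}$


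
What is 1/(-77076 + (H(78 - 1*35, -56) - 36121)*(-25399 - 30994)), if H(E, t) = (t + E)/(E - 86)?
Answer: 43/87585729402 ≈ 4.9095e-10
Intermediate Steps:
H(E, t) = (E + t)/(-86 + E)
1/(-77076 + (H(78 - 1*35, -56) - 36121)*(-25399 - 30994)) = 1/(-77076 + (((78 - 1*35) - 56)/(-86 + (78 - 1*35)) - 36121)*(-25399 - 30994)) = 1/(-77076 + (((78 - 35) - 56)/(-86 + (78 - 35)) - 36121)*(-56393)) = 1/(-77076 + ((43 - 56)/(-86 + 43) - 36121)*(-56393)) = 1/(-77076 + (-13/(-43) - 36121)*(-56393)) = 1/(-77076 + (-1/43*(-13) - 36121)*(-56393)) = 1/(-77076 + (13/43 - 36121)*(-56393)) = 1/(-77076 - 1553190/43*(-56393)) = 1/(-77076 + 87589043670/43) = 1/(87585729402/43) = 43/87585729402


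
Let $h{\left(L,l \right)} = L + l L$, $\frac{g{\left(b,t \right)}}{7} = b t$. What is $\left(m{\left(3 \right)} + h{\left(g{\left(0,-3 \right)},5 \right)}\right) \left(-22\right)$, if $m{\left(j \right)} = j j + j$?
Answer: $-264$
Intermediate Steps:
$g{\left(b,t \right)} = 7 b t$
$m{\left(j \right)} = j + j^{2}$ ($m{\left(j \right)} = j^{2} + j = j + j^{2}$)
$h{\left(L,l \right)} = L + L l$
$\left(m{\left(3 \right)} + h{\left(g{\left(0,-3 \right)},5 \right)}\right) \left(-22\right) = \left(3 \left(1 + 3\right) + 7 \cdot 0 \left(-3\right) \left(1 + 5\right)\right) \left(-22\right) = \left(3 \cdot 4 + 0 \cdot 6\right) \left(-22\right) = \left(12 + 0\right) \left(-22\right) = 12 \left(-22\right) = -264$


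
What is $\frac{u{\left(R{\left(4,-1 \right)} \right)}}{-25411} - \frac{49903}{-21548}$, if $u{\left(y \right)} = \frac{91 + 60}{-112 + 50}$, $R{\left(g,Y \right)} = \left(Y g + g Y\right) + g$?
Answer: $\frac{39312265997}{16974243068} \approx 2.316$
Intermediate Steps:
$R{\left(g,Y \right)} = g + 2 Y g$ ($R{\left(g,Y \right)} = \left(Y g + Y g\right) + g = 2 Y g + g = g + 2 Y g$)
$u{\left(y \right)} = - \frac{151}{62}$ ($u{\left(y \right)} = \frac{151}{-62} = 151 \left(- \frac{1}{62}\right) = - \frac{151}{62}$)
$\frac{u{\left(R{\left(4,-1 \right)} \right)}}{-25411} - \frac{49903}{-21548} = - \frac{151}{62 \left(-25411\right)} - \frac{49903}{-21548} = \left(- \frac{151}{62}\right) \left(- \frac{1}{25411}\right) - - \frac{49903}{21548} = \frac{151}{1575482} + \frac{49903}{21548} = \frac{39312265997}{16974243068}$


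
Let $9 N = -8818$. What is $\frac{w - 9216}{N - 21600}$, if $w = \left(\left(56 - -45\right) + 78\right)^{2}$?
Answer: $- \frac{205425}{203218} \approx -1.0109$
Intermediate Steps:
$N = - \frac{8818}{9}$ ($N = \frac{1}{9} \left(-8818\right) = - \frac{8818}{9} \approx -979.78$)
$w = 32041$ ($w = \left(\left(56 + 45\right) + 78\right)^{2} = \left(101 + 78\right)^{2} = 179^{2} = 32041$)
$\frac{w - 9216}{N - 21600} = \frac{32041 - 9216}{- \frac{8818}{9} - 21600} = \frac{22825}{- \frac{203218}{9}} = 22825 \left(- \frac{9}{203218}\right) = - \frac{205425}{203218}$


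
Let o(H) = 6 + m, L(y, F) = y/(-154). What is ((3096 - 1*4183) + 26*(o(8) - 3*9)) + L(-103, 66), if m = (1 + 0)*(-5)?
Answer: -271399/154 ≈ -1762.3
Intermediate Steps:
m = -5 (m = 1*(-5) = -5)
L(y, F) = -y/154 (L(y, F) = y*(-1/154) = -y/154)
o(H) = 1 (o(H) = 6 - 5 = 1)
((3096 - 1*4183) + 26*(o(8) - 3*9)) + L(-103, 66) = ((3096 - 1*4183) + 26*(1 - 3*9)) - 1/154*(-103) = ((3096 - 4183) + 26*(1 - 27)) + 103/154 = (-1087 + 26*(-26)) + 103/154 = (-1087 - 676) + 103/154 = -1763 + 103/154 = -271399/154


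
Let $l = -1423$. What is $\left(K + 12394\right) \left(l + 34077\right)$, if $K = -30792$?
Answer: $-600768292$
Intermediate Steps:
$\left(K + 12394\right) \left(l + 34077\right) = \left(-30792 + 12394\right) \left(-1423 + 34077\right) = \left(-18398\right) 32654 = -600768292$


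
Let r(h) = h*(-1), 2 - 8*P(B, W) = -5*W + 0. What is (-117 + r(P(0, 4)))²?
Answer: 229441/16 ≈ 14340.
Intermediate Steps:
P(B, W) = ¼ + 5*W/8 (P(B, W) = ¼ - (-5*W + 0)/8 = ¼ - (-5)*W/8 = ¼ + 5*W/8)
r(h) = -h
(-117 + r(P(0, 4)))² = (-117 - (¼ + (5/8)*4))² = (-117 - (¼ + 5/2))² = (-117 - 1*11/4)² = (-117 - 11/4)² = (-479/4)² = 229441/16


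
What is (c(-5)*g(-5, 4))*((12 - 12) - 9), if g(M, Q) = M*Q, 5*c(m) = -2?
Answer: -72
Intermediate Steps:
c(m) = -⅖ (c(m) = (⅕)*(-2) = -⅖)
(c(-5)*g(-5, 4))*((12 - 12) - 9) = (-(-2)*4)*((12 - 12) - 9) = (-⅖*(-20))*(0 - 9) = 8*(-9) = -72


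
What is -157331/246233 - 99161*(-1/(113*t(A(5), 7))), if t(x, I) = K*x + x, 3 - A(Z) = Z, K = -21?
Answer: 23705574393/1112973160 ≈ 21.299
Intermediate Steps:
A(Z) = 3 - Z
t(x, I) = -20*x (t(x, I) = -21*x + x = -20*x)
-157331/246233 - 99161*(-1/(113*t(A(5), 7))) = -157331/246233 - 99161*1/(2260*(3 - 1*5)) = -157331*1/246233 - 99161*1/(2260*(3 - 5)) = -157331/246233 - 99161/((-(-2260)*(-2))) = -157331/246233 - 99161/((-113*40)) = -157331/246233 - 99161/(-4520) = -157331/246233 - 99161*(-1/4520) = -157331/246233 + 99161/4520 = 23705574393/1112973160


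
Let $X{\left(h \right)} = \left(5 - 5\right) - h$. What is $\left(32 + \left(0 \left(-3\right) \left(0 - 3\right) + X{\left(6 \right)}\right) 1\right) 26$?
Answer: $676$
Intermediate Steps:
$X{\left(h \right)} = - h$ ($X{\left(h \right)} = \left(5 - 5\right) - h = 0 - h = - h$)
$\left(32 + \left(0 \left(-3\right) \left(0 - 3\right) + X{\left(6 \right)}\right) 1\right) 26 = \left(32 + \left(0 \left(-3\right) \left(0 - 3\right) - 6\right) 1\right) 26 = \left(32 + \left(0 \left(-3\right) - 6\right) 1\right) 26 = \left(32 + \left(0 - 6\right) 1\right) 26 = \left(32 - 6\right) 26 = 26 \cdot 26 = 676$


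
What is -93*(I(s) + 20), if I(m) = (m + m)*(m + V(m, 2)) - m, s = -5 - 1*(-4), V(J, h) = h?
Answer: -1767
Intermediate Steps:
s = -1 (s = -5 + 4 = -1)
I(m) = -m + 2*m*(2 + m) (I(m) = (m + m)*(m + 2) - m = (2*m)*(2 + m) - m = 2*m*(2 + m) - m = -m + 2*m*(2 + m))
-93*(I(s) + 20) = -93*(-(3 + 2*(-1)) + 20) = -93*(-(3 - 2) + 20) = -93*(-1*1 + 20) = -93*(-1 + 20) = -93*19 = -1767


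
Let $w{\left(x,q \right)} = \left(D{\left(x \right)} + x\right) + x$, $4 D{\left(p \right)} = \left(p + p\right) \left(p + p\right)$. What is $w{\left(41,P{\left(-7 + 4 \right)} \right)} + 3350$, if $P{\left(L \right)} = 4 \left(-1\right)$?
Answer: $5113$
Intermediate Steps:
$D{\left(p \right)} = p^{2}$ ($D{\left(p \right)} = \frac{\left(p + p\right) \left(p + p\right)}{4} = \frac{2 p 2 p}{4} = \frac{4 p^{2}}{4} = p^{2}$)
$P{\left(L \right)} = -4$
$w{\left(x,q \right)} = x^{2} + 2 x$ ($w{\left(x,q \right)} = \left(x^{2} + x\right) + x = \left(x + x^{2}\right) + x = x^{2} + 2 x$)
$w{\left(41,P{\left(-7 + 4 \right)} \right)} + 3350 = 41 \left(2 + 41\right) + 3350 = 41 \cdot 43 + 3350 = 1763 + 3350 = 5113$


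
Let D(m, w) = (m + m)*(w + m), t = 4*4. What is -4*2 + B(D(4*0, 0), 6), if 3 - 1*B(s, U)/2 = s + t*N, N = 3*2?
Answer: -194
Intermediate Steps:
t = 16
D(m, w) = 2*m*(m + w) (D(m, w) = (2*m)*(m + w) = 2*m*(m + w))
N = 6
B(s, U) = -186 - 2*s (B(s, U) = 6 - 2*(s + 16*6) = 6 - 2*(s + 96) = 6 - 2*(96 + s) = 6 + (-192 - 2*s) = -186 - 2*s)
-4*2 + B(D(4*0, 0), 6) = -4*2 + (-186 - 4*4*0*(4*0 + 0)) = -8 + (-186 - 4*0*(0 + 0)) = -8 + (-186 - 4*0*0) = -8 + (-186 - 2*0) = -8 + (-186 + 0) = -8 - 186 = -194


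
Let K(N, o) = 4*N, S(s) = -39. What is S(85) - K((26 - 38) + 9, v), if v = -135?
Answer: -27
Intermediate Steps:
S(85) - K((26 - 38) + 9, v) = -39 - 4*((26 - 38) + 9) = -39 - 4*(-12 + 9) = -39 - 4*(-3) = -39 - 1*(-12) = -39 + 12 = -27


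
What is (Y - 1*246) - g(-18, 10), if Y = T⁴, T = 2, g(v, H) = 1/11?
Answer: -2531/11 ≈ -230.09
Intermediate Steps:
g(v, H) = 1/11
Y = 16 (Y = 2⁴ = 16)
(Y - 1*246) - g(-18, 10) = (16 - 1*246) - 1*1/11 = (16 - 246) - 1/11 = -230 - 1/11 = -2531/11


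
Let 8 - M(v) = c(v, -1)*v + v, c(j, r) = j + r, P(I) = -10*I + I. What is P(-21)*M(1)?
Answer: 1323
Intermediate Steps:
P(I) = -9*I
M(v) = 8 - v - v*(-1 + v) (M(v) = 8 - ((v - 1)*v + v) = 8 - ((-1 + v)*v + v) = 8 - (v*(-1 + v) + v) = 8 - (v + v*(-1 + v)) = 8 + (-v - v*(-1 + v)) = 8 - v - v*(-1 + v))
P(-21)*M(1) = (-9*(-21))*(8 - 1*1**2) = 189*(8 - 1*1) = 189*(8 - 1) = 189*7 = 1323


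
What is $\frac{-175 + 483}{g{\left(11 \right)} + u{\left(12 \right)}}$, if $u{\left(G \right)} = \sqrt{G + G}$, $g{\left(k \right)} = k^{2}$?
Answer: $\frac{37268}{14617} - \frac{616 \sqrt{6}}{14617} \approx 2.4464$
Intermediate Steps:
$u{\left(G \right)} = \sqrt{2} \sqrt{G}$ ($u{\left(G \right)} = \sqrt{2 G} = \sqrt{2} \sqrt{G}$)
$\frac{-175 + 483}{g{\left(11 \right)} + u{\left(12 \right)}} = \frac{-175 + 483}{11^{2} + \sqrt{2} \sqrt{12}} = \frac{308}{121 + \sqrt{2} \cdot 2 \sqrt{3}} = \frac{308}{121 + 2 \sqrt{6}}$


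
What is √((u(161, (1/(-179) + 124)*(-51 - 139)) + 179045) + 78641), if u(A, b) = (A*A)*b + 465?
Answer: I*√19558245979759/179 ≈ 24707.0*I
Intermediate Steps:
u(A, b) = 465 + b*A² (u(A, b) = A²*b + 465 = b*A² + 465 = 465 + b*A²)
√((u(161, (1/(-179) + 124)*(-51 - 139)) + 179045) + 78641) = √(((465 + ((1/(-179) + 124)*(-51 - 139))*161²) + 179045) + 78641) = √(((465 + ((-1/179 + 124)*(-190))*25921) + 179045) + 78641) = √(((465 + ((22195/179)*(-190))*25921) + 179045) + 78641) = √(((465 - 4217050/179*25921) + 179045) + 78641) = √(((465 - 109310153050/179) + 179045) + 78641) = √((-109310069815/179 + 179045) + 78641) = √(-109278020760/179 + 78641) = √(-109263944021/179) = I*√19558245979759/179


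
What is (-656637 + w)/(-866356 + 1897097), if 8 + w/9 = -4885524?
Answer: -44626425/1030741 ≈ -43.295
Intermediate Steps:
w = -43969788 (w = -72 + 9*(-4885524) = -72 - 43969716 = -43969788)
(-656637 + w)/(-866356 + 1897097) = (-656637 - 43969788)/(-866356 + 1897097) = -44626425/1030741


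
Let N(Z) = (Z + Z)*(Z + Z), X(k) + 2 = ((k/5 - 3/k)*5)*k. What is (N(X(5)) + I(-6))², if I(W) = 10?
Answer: 70756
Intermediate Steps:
X(k) = -2 + k*(k - 15/k) (X(k) = -2 + ((k/5 - 3/k)*5)*k = -2 + ((-3/k + k/5)*5)*k = -2 + (k - 15/k)*k = -2 + k*(k - 15/k))
N(Z) = 4*Z² (N(Z) = (2*Z)*(2*Z) = 4*Z²)
(N(X(5)) + I(-6))² = (4*(-17 + 5²)² + 10)² = (4*(-17 + 25)² + 10)² = (4*8² + 10)² = (4*64 + 10)² = (256 + 10)² = 266² = 70756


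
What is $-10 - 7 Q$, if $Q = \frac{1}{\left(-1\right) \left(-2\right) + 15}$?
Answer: $- \frac{177}{17} \approx -10.412$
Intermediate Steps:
$Q = \frac{1}{17}$ ($Q = \frac{1}{2 + 15} = \frac{1}{17} \approx 0.058824$)
$-10 - 7 Q = -10 - \frac{7}{17} = - \frac{177}{17}$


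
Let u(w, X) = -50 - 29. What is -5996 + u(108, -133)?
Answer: -6075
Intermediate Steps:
u(w, X) = -79
-5996 + u(108, -133) = -5996 - 79 = -6075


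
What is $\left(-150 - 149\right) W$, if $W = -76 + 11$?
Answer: $19435$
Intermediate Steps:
$W = -65$
$\left(-150 - 149\right) W = \left(-150 - 149\right) \left(-65\right) = \left(-299\right) \left(-65\right) = 19435$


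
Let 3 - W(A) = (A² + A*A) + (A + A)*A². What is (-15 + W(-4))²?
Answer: 7056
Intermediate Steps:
W(A) = 3 - 2*A² - 2*A³ (W(A) = 3 - ((A² + A*A) + (A + A)*A²) = 3 - ((A² + A²) + (2*A)*A²) = 3 - (2*A² + 2*A³) = 3 + (-2*A² - 2*A³) = 3 - 2*A² - 2*A³)
(-15 + W(-4))² = (-15 + (3 - 2*(-4)² - 2*(-4)³))² = (-15 + (3 - 2*16 - 2*(-64)))² = (-15 + (3 - 32 + 128))² = (-15 + 99)² = 84² = 7056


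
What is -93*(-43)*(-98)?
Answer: -391902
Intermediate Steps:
-93*(-43)*(-98) = 3999*(-98) = -391902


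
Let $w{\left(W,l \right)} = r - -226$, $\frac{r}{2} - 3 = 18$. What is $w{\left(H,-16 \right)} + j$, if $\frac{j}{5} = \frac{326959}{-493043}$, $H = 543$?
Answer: $\frac{130500729}{493043} \approx 264.68$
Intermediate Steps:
$r = 42$ ($r = 6 + 2 \cdot 18 = 6 + 36 = 42$)
$w{\left(W,l \right)} = 268$ ($w{\left(W,l \right)} = 42 - -226 = 42 + 226 = 268$)
$j = - \frac{1634795}{493043}$ ($j = 5 \frac{326959}{-493043} = 5 \cdot 326959 \left(- \frac{1}{493043}\right) = 5 \left(- \frac{326959}{493043}\right) = - \frac{1634795}{493043} \approx -3.3157$)
$w{\left(H,-16 \right)} + j = 268 - \frac{1634795}{493043} = \frac{130500729}{493043}$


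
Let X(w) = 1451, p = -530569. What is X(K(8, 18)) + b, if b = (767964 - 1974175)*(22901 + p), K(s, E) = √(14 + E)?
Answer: 612354727399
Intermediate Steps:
b = 612354725948 (b = (767964 - 1974175)*(22901 - 530569) = -1206211*(-507668) = 612354725948)
X(K(8, 18)) + b = 1451 + 612354725948 = 612354727399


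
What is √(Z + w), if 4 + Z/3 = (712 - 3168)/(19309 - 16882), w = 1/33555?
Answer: I*√11079969338994945/27145995 ≈ 3.8776*I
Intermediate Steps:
w = 1/33555 ≈ 2.9802e-5
Z = -12164/809 (Z = -12 + 3*((712 - 3168)/(19309 - 16882)) = -12 + 3*(-2456/2427) = -12 - 2456/809 = -12164/809 ≈ -15.036)
√(Z + w) = √(-12164/809 + 1/33555) = √(-408162211/27145995) = I*√11079969338994945/27145995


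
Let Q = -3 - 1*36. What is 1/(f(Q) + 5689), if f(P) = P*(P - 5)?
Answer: 1/7405 ≈ 0.00013504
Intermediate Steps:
Q = -39 (Q = -3 - 36 = -39)
f(P) = P*(-5 + P)
1/(f(Q) + 5689) = 1/(-39*(-5 - 39) + 5689) = 1/(-39*(-44) + 5689) = 1/(1716 + 5689) = 1/7405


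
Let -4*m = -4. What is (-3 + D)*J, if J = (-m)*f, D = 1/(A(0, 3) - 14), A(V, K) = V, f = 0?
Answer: 0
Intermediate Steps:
m = 1 (m = -1/4*(-4) = 1)
D = -1/14 (D = 1/(0 - 14) = 1/(-14) = -1/14 ≈ -0.071429)
J = 0 (J = -1*1*0 = -1*0 = 0)
(-3 + D)*J = (-3 - 1/14)*0 = -43/14*0 = 0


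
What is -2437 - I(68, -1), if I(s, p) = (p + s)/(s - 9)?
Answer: -143850/59 ≈ -2438.1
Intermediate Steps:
I(s, p) = (p + s)/(-9 + s)
-2437 - I(68, -1) = -2437 - (-1 + 68)/(-9 + 68) = -2437 - 67/59 = -143850/59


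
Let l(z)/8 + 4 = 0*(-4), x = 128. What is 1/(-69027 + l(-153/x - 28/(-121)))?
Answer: -1/69059 ≈ -1.4480e-5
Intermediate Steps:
l(z) = -32 (l(z) = -32 + 8*(0*(-4)) = -32 + 8*0 = -32 + 0 = -32)
1/(-69027 + l(-153/x - 28/(-121))) = 1/(-69027 - 32) = 1/(-69059) = -1/69059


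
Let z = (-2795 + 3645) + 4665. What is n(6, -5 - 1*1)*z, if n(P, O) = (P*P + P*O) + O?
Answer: -33090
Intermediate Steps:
n(P, O) = O + P² + O*P (n(P, O) = (P² + O*P) + O = O + P² + O*P)
z = 5515 (z = 850 + 4665 = 5515)
n(6, -5 - 1*1)*z = ((-5 - 1*1) + 6² + (-5 - 1*1)*6)*5515 = ((-5 - 1) + 36 + (-5 - 1)*6)*5515 = (-6 + 36 - 6*6)*5515 = (-6 + 36 - 36)*5515 = -6*5515 = -33090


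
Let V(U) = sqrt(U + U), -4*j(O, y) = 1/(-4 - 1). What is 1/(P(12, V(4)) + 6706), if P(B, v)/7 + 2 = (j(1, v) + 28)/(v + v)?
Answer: 12236800/81886462553 - 44880*sqrt(2)/81886462553 ≈ 0.00014866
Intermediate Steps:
j(O, y) = 1/20 (j(O, y) = -1/(4*(-4 - 1)) = -1/4/(-5) = -1/4*(-1/5) = 1/20)
V(U) = sqrt(2)*sqrt(U) (V(U) = sqrt(2*U) = sqrt(2)*sqrt(U))
P(B, v) = -14 + 3927/(40*v) (P(B, v) = -14 + 7*((1/20 + 28)/(v + v)) = -14 + 7*(561/(20*((2*v)))) = -14 + 7*(561*(1/(2*v))/20) = -14 + 7*(561/(40*v)) = -14 + 3927/(40*v))
1/(P(12, V(4)) + 6706) = 1/((-14 + 3927/(40*((sqrt(2)*sqrt(4))))) + 6706) = 1/((-14 + 3927/(40*((sqrt(2)*2)))) + 6706) = 1/((-14 + 3927/(40*((2*sqrt(2))))) + 6706) = 1/((-14 + 3927*(sqrt(2)/4)/40) + 6706) = 1/((-14 + 3927*sqrt(2)/160) + 6706) = 1/(6692 + 3927*sqrt(2)/160)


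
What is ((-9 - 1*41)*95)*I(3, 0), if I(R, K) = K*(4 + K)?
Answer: 0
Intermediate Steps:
((-9 - 1*41)*95)*I(3, 0) = ((-9 - 1*41)*95)*(0*(4 + 0)) = ((-9 - 41)*95)*(0*4) = -50*95*0 = -4750*0 = 0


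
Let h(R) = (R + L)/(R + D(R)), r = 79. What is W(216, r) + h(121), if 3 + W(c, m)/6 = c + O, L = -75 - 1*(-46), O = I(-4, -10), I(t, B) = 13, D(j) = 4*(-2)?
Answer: 153320/113 ≈ 1356.8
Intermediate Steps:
D(j) = -8
O = 13
L = -29 (L = -75 + 46 = -29)
h(R) = (-29 + R)/(-8 + R) (h(R) = (R - 29)/(R - 8) = (-29 + R)/(-8 + R))
W(c, m) = 60 + 6*c (W(c, m) = -18 + 6*(c + 13) = -18 + 6*(13 + c) = -18 + (78 + 6*c) = 60 + 6*c)
W(216, r) + h(121) = (60 + 6*216) + (-29 + 121)/(-8 + 121) = (60 + 1296) + 92/113 = 1356 + (1/113)*92 = 1356 + 92/113 = 153320/113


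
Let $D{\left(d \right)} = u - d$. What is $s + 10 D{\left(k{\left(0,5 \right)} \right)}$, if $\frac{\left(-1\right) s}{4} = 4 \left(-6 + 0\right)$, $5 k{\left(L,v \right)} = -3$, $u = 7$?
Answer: $172$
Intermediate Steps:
$k{\left(L,v \right)} = - \frac{3}{5}$ ($k{\left(L,v \right)} = \frac{1}{5} \left(-3\right) = - \frac{3}{5}$)
$D{\left(d \right)} = 7 - d$
$s = 96$ ($s = - 4 \cdot 4 \left(-6 + 0\right) = - 4 \cdot 4 \left(-6\right) = \left(-4\right) \left(-24\right) = 96$)
$s + 10 D{\left(k{\left(0,5 \right)} \right)} = 96 + 10 \left(7 - - \frac{3}{5}\right) = 96 + 10 \left(7 + \frac{3}{5}\right) = 96 + 10 \cdot \frac{38}{5} = 96 + 76 = 172$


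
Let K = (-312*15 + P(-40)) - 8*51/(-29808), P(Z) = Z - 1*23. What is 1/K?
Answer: -1242/5890789 ≈ -0.00021084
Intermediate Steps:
P(Z) = -23 + Z (P(Z) = Z - 23 = -23 + Z)
K = -5890789/1242 (K = (-312*15 + (-23 - 40)) - 8*51/(-29808) = (-4680 - 63) - 408*(-1/29808) = -4743 + 17/1242 = -5890789/1242 ≈ -4743.0)
1/K = 1/(-5890789/1242) = -1242/5890789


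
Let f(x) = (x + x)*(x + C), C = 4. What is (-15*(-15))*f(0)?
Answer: 0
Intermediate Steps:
f(x) = 2*x*(4 + x) (f(x) = (x + x)*(x + 4) = (2*x)*(4 + x) = 2*x*(4 + x))
(-15*(-15))*f(0) = (-15*(-15))*(2*0*(4 + 0)) = 225*(2*0*4) = 225*0 = 0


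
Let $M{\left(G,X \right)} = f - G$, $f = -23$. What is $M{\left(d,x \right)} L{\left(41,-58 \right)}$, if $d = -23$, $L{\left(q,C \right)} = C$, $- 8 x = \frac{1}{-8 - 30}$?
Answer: $0$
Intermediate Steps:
$x = \frac{1}{304}$ ($x = - \frac{1}{8 \left(-8 - 30\right)} = - \frac{1}{8 \left(-38\right)} = \left(- \frac{1}{8}\right) \left(- \frac{1}{38}\right) = \frac{1}{304} \approx 0.0032895$)
$M{\left(G,X \right)} = -23 - G$
$M{\left(d,x \right)} L{\left(41,-58 \right)} = \left(-23 - -23\right) \left(-58\right) = \left(-23 + 23\right) \left(-58\right) = 0 \left(-58\right) = 0$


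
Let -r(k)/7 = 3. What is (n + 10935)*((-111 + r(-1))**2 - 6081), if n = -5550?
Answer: 61082055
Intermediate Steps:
r(k) = -21 (r(k) = -7*3 = -21)
(n + 10935)*((-111 + r(-1))**2 - 6081) = (-5550 + 10935)*((-111 - 21)**2 - 6081) = 5385*((-132)**2 - 6081) = 5385*(17424 - 6081) = 5385*11343 = 61082055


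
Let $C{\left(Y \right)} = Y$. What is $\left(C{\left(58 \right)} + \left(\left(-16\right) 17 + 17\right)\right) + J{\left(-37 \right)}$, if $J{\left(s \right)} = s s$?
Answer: $1172$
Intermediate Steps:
$J{\left(s \right)} = s^{2}$
$\left(C{\left(58 \right)} + \left(\left(-16\right) 17 + 17\right)\right) + J{\left(-37 \right)} = \left(58 + \left(\left(-16\right) 17 + 17\right)\right) + \left(-37\right)^{2} = \left(58 + \left(-272 + 17\right)\right) + 1369 = \left(58 - 255\right) + 1369 = -197 + 1369 = 1172$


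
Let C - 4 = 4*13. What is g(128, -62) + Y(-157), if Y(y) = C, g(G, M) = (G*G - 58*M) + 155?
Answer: 20191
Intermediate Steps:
C = 56 (C = 4 + 4*13 = 4 + 52 = 56)
g(G, M) = 155 + G² - 58*M (g(G, M) = (G² - 58*M) + 155 = 155 + G² - 58*M)
Y(y) = 56
g(128, -62) + Y(-157) = (155 + 128² - 58*(-62)) + 56 = (155 + 16384 + 3596) + 56 = 20135 + 56 = 20191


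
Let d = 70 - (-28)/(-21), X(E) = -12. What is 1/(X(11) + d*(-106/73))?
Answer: -219/24464 ≈ -0.0089519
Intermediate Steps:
d = 206/3 (d = 70 - (-28)*(-1)/21 = 70 - 1*4/3 = 70 - 4/3 = 206/3 ≈ 68.667)
1/(X(11) + d*(-106/73)) = 1/(-12 + 206*(-106/73)/3) = 1/(-12 + 206*(-106*1/73)/3) = 1/(-12 + (206/3)*(-106/73)) = 1/(-12 - 21836/219) = 1/(-24464/219) = -219/24464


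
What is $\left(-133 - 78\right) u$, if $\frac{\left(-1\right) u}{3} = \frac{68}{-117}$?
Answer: $- \frac{14348}{39} \approx -367.9$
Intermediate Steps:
$u = \frac{68}{39}$ ($u = - 3 \frac{68}{-117} = - 3 \cdot 68 \left(- \frac{1}{117}\right) = \left(-3\right) \left(- \frac{68}{117}\right) = \frac{68}{39} \approx 1.7436$)
$\left(-133 - 78\right) u = \left(-133 - 78\right) \frac{68}{39} = \left(-211\right) \frac{68}{39} = - \frac{14348}{39}$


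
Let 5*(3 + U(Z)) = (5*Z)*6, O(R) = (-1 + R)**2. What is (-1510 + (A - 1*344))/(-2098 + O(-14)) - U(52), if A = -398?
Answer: -576505/1873 ≈ -307.80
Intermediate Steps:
U(Z) = -3 + 6*Z (U(Z) = -3 + ((5*Z)*6)/5 = -3 + (30*Z)/5 = -3 + 6*Z)
(-1510 + (A - 1*344))/(-2098 + O(-14)) - U(52) = (-1510 + (-398 - 1*344))/(-2098 + (-1 - 14)**2) - (-3 + 6*52) = (-1510 + (-398 - 344))/(-2098 + (-15)**2) - (-3 + 312) = (-1510 - 742)/(-2098 + 225) - 1*309 = -2252/(-1873) - 309 = -2252*(-1/1873) - 309 = 2252/1873 - 309 = -576505/1873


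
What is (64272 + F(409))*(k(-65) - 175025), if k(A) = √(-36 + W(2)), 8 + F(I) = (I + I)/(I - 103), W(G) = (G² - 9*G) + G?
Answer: -1720985995025/153 + 39331204*I*√3/153 ≈ -1.1248e+10 + 4.4525e+5*I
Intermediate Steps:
W(G) = G² - 8*G
F(I) = -8 + 2*I/(-103 + I) (F(I) = -8 + (I + I)/(I - 103) = -8 + (2*I)/(-103 + I) = -8 + 2*I/(-103 + I))
k(A) = 4*I*√3 (k(A) = √(-36 + 2*(-8 + 2)) = √(-36 + 2*(-6)) = √(-36 - 12) = √(-48) = 4*I*√3)
(64272 + F(409))*(k(-65) - 175025) = (64272 + 2*(412 - 3*409)/(-103 + 409))*(4*I*√3 - 175025) = (64272 + 2*(412 - 1227)/306)*(-175025 + 4*I*√3) = (64272 + 2*(1/306)*(-815))*(-175025 + 4*I*√3) = (64272 - 815/153)*(-175025 + 4*I*√3) = 9832801*(-175025 + 4*I*√3)/153 = -1720985995025/153 + 39331204*I*√3/153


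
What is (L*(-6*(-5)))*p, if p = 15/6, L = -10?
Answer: -750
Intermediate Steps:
p = 5/2 (p = 15*(1/6) = 5/2 ≈ 2.5000)
(L*(-6*(-5)))*p = -(-60)*(-5)*(5/2) = -10*30*(5/2) = -300*5/2 = -750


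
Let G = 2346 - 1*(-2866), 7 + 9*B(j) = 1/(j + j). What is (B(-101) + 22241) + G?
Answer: 49908139/1818 ≈ 27452.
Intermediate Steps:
B(j) = -7/9 + 1/(18*j) (B(j) = -7/9 + 1/(9*(j + j)) = -7/9 + 1/(9*((2*j))) = -7/9 + (1/(2*j))/9 = -7/9 + 1/(18*j))
G = 5212 (G = 2346 + 2866 = 5212)
(B(-101) + 22241) + G = ((1/18)*(1 - 14*(-101))/(-101) + 22241) + 5212 = ((1/18)*(-1/101)*(1 + 1414) + 22241) + 5212 = ((1/18)*(-1/101)*1415 + 22241) + 5212 = (-1415/1818 + 22241) + 5212 = 40432723/1818 + 5212 = 49908139/1818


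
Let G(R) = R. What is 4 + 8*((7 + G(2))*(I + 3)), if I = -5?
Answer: -140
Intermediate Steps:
4 + 8*((7 + G(2))*(I + 3)) = 4 + 8*((7 + 2)*(-5 + 3)) = 4 + 8*(9*(-2)) = 4 + 8*(-18) = 4 - 144 = -140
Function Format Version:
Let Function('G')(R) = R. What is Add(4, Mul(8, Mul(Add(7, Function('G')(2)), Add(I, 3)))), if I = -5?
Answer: -140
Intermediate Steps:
Add(4, Mul(8, Mul(Add(7, Function('G')(2)), Add(I, 3)))) = Add(4, Mul(8, Mul(Add(7, 2), Add(-5, 3)))) = Add(4, Mul(8, Mul(9, -2))) = Add(4, Mul(8, -18)) = Add(4, -144) = -140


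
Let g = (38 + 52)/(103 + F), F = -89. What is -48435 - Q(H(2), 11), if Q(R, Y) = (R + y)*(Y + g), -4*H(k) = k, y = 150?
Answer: -357284/7 ≈ -51041.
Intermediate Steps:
H(k) = -k/4
g = 45/7 (g = (38 + 52)/(103 - 89) = 90/14 = 90*(1/14) = 45/7 ≈ 6.4286)
Q(R, Y) = (150 + R)*(45/7 + Y) (Q(R, Y) = (R + 150)*(Y + 45/7) = (150 + R)*(45/7 + Y))
-48435 - Q(H(2), 11) = -48435 - (6750/7 + 150*11 + 45*(-1/4*2)/7 - 1/4*2*11) = -48435 - (6750/7 + 1650 + (45/7)*(-1/2) - 1/2*11) = -48435 - (6750/7 + 1650 - 45/14 - 11/2) = -48435 - 1*18239/7 = -48435 - 18239/7 = -357284/7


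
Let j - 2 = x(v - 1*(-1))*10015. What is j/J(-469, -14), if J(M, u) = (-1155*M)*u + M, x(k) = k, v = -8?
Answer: 70103/7584199 ≈ 0.0092433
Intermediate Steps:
j = -70103 (j = 2 + (-8 - 1*(-1))*10015 = 2 + (-8 + 1)*10015 = 2 - 7*10015 = 2 - 70105 = -70103)
J(M, u) = M - 1155*M*u (J(M, u) = -1155*M*u + M = M - 1155*M*u)
j/J(-469, -14) = -70103*(-1/(469*(1 - 1155*(-14)))) = -70103*(-1/(469*(1 + 16170))) = -70103/((-469*16171)) = -70103/(-7584199) = -70103*(-1/7584199) = 70103/7584199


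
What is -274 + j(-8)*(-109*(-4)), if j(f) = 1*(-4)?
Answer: -2018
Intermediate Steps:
j(f) = -4
-274 + j(-8)*(-109*(-4)) = -274 - (-436)*(-4) = -274 - 4*436 = -274 - 1744 = -2018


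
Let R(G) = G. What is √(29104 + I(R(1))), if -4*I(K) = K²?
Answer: 3*√12935/2 ≈ 170.60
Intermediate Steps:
I(K) = -K²/4
√(29104 + I(R(1))) = √(29104 - ¼*1²) = √(29104 - ¼*1) = √(29104 - ¼) = √(116415/4) = 3*√12935/2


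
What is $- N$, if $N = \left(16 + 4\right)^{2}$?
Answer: $-400$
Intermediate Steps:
$N = 400$ ($N = 20^{2} = 400$)
$- N = \left(-1\right) 400 = -400$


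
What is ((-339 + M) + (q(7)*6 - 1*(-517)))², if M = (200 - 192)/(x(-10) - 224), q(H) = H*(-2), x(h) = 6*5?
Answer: 83064996/9409 ≈ 8828.3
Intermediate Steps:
x(h) = 30
q(H) = -2*H
M = -4/97 (M = (200 - 192)/(30 - 224) = 8/(-194) = 8*(-1/194) = -4/97 ≈ -0.041237)
((-339 + M) + (q(7)*6 - 1*(-517)))² = ((-339 - 4/97) + (-2*7*6 - 1*(-517)))² = (-32887/97 + (-14*6 + 517))² = (-32887/97 + (-84 + 517))² = (-32887/97 + 433)² = (9114/97)² = 83064996/9409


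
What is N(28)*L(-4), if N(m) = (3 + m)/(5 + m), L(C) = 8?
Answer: 248/33 ≈ 7.5152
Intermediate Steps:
N(m) = (3 + m)/(5 + m)
N(28)*L(-4) = ((3 + 28)/(5 + 28))*8 = (31/33)*8 = 248/33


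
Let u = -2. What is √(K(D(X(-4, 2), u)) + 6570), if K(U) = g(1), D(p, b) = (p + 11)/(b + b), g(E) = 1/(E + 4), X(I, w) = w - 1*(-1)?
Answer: 19*√455/5 ≈ 81.057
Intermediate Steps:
X(I, w) = 1 + w (X(I, w) = w + 1 = 1 + w)
g(E) = 1/(4 + E)
D(p, b) = (11 + p)/(2*b) (D(p, b) = (11 + p)/((2*b)) = (11 + p)*(1/(2*b)) = (11 + p)/(2*b))
K(U) = ⅕ (K(U) = 1/(4 + 1) = 1/5 = ⅕)
√(K(D(X(-4, 2), u)) + 6570) = √(⅕ + 6570) = √(32851/5) = 19*√455/5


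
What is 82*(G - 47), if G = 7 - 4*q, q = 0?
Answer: -3280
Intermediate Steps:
G = 7 (G = 7 - 4*0 = 7 + 0 = 7)
82*(G - 47) = 82*(7 - 47) = 82*(-40) = -3280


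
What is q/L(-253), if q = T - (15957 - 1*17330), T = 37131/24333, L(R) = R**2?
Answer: 11148780/519176999 ≈ 0.021474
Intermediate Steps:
T = 12377/8111 (T = 37131*(1/24333) = 12377/8111 ≈ 1.5260)
q = 11148780/8111 (q = 12377/8111 - (15957 - 1*17330) = 12377/8111 - (15957 - 17330) = 12377/8111 - 1*(-1373) = 12377/8111 + 1373 = 11148780/8111 ≈ 1374.5)
q/L(-253) = 11148780/(8111*((-253)**2)) = (11148780/8111)/64009 = (11148780/8111)*(1/64009) = 11148780/519176999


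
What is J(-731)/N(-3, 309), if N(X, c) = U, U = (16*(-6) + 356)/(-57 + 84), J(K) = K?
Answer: -19737/260 ≈ -75.911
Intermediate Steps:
U = 260/27 (U = (-96 + 356)/27 = 260*(1/27) = 260/27 ≈ 9.6296)
N(X, c) = 260/27
J(-731)/N(-3, 309) = -731/260/27 = -731*27/260 = -19737/260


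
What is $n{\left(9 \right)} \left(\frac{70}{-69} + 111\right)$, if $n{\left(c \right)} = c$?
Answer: $\frac{22767}{23} \approx 989.87$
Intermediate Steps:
$n{\left(9 \right)} \left(\frac{70}{-69} + 111\right) = 9 \left(\frac{70}{-69} + 111\right) = 9 \left(70 \left(- \frac{1}{69}\right) + 111\right) = 9 \left(- \frac{70}{69} + 111\right) = 9 \cdot \frac{7589}{69} = \frac{22767}{23}$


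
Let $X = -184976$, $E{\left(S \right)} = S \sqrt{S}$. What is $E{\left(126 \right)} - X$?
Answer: $184976 + 378 \sqrt{14} \approx 1.8639 \cdot 10^{5}$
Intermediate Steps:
$E{\left(S \right)} = S^{\frac{3}{2}}$
$E{\left(126 \right)} - X = 126^{\frac{3}{2}} - -184976 = 378 \sqrt{14} + 184976 = 184976 + 378 \sqrt{14}$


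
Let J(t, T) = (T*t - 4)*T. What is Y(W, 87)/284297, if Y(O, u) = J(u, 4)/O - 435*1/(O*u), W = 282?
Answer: 457/26723918 ≈ 1.7101e-5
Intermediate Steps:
J(t, T) = T*(-4 + T*t) (J(t, T) = (-4 + T*t)*T = T*(-4 + T*t))
Y(O, u) = (-16 + 16*u)/O - 435/(O*u) (Y(O, u) = (4*(-4 + 4*u))/O - 435*1/(O*u) = (-16 + 16*u)/O - 435/(O*u))
Y(W, 87)/284297 = ((-435 + 16*87*(-1 + 87))/(282*87))/284297 = ((1/282)*(1/87)*(-435 + 16*87*86))*(1/284297) = ((1/282)*(1/87)*(-435 + 119712))*(1/284297) = ((1/282)*(1/87)*119277)*(1/284297) = (457/94)*(1/284297) = 457/26723918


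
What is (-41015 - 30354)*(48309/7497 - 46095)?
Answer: 8219946128438/2499 ≈ 3.2893e+9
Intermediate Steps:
(-41015 - 30354)*(48309/7497 - 46095) = -71369*(48309*(1/7497) - 46095) = -71369*(16103/2499 - 46095) = -71369*(-115175302/2499) = 8219946128438/2499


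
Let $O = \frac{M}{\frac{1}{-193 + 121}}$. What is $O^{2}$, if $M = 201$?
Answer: $209438784$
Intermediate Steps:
$O = -14472$ ($O = \frac{201}{\frac{1}{-193 + 121}} = \frac{201}{\frac{1}{-72}} = \frac{201}{- \frac{1}{72}} = 201 \left(-72\right) = -14472$)
$O^{2} = \left(-14472\right)^{2} = 209438784$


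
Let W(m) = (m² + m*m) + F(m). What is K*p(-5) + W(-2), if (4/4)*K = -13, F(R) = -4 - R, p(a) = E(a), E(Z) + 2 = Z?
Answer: 97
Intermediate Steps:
E(Z) = -2 + Z
p(a) = -2 + a
K = -13
W(m) = -4 - m + 2*m² (W(m) = (m² + m*m) + (-4 - m) = (m² + m²) + (-4 - m) = 2*m² + (-4 - m) = -4 - m + 2*m²)
K*p(-5) + W(-2) = -13*(-2 - 5) + (-4 - 1*(-2) + 2*(-2)²) = -13*(-7) + (-4 + 2 + 2*4) = 91 + (-4 + 2 + 8) = 91 + 6 = 97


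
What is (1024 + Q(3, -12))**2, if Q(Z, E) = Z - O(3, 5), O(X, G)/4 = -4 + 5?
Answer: 1046529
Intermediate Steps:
O(X, G) = 4 (O(X, G) = 4*(-4 + 5) = 4*1 = 4)
Q(Z, E) = -4 + Z (Q(Z, E) = Z - 1*4 = Z - 4 = -4 + Z)
(1024 + Q(3, -12))**2 = (1024 + (-4 + 3))**2 = (1024 - 1)**2 = 1023**2 = 1046529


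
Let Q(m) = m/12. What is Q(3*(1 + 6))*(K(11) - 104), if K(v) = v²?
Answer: 119/4 ≈ 29.750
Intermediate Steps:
Q(m) = m/12 (Q(m) = m*(1/12) = m/12)
Q(3*(1 + 6))*(K(11) - 104) = ((3*(1 + 6))/12)*(11² - 104) = ((3*7)/12)*(121 - 104) = ((1/12)*21)*17 = (7/4)*17 = 119/4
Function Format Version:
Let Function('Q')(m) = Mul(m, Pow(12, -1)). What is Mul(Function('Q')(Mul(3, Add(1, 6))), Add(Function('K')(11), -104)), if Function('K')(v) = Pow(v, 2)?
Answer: Rational(119, 4) ≈ 29.750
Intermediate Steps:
Function('Q')(m) = Mul(Rational(1, 12), m) (Function('Q')(m) = Mul(m, Rational(1, 12)) = Mul(Rational(1, 12), m))
Mul(Function('Q')(Mul(3, Add(1, 6))), Add(Function('K')(11), -104)) = Mul(Mul(Rational(1, 12), Mul(3, Add(1, 6))), Add(Pow(11, 2), -104)) = Mul(Mul(Rational(1, 12), Mul(3, 7)), Add(121, -104)) = Mul(Mul(Rational(1, 12), 21), 17) = Mul(Rational(7, 4), 17) = Rational(119, 4)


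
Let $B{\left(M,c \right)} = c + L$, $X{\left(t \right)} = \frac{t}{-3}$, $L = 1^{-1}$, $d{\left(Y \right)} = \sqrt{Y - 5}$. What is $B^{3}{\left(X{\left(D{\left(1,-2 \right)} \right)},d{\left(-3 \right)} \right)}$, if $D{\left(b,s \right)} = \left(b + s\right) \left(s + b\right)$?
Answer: $\left(1 + 2 i \sqrt{2}\right)^{3} \approx -23.0 - 14.142 i$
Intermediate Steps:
$d{\left(Y \right)} = \sqrt{-5 + Y}$
$L = 1$
$D{\left(b,s \right)} = \left(b + s\right)^{2}$ ($D{\left(b,s \right)} = \left(b + s\right) \left(b + s\right) = \left(b + s\right)^{2}$)
$X{\left(t \right)} = - \frac{t}{3}$ ($X{\left(t \right)} = t \left(- \frac{1}{3}\right) = - \frac{t}{3}$)
$B{\left(M,c \right)} = 1 + c$ ($B{\left(M,c \right)} = c + 1 = 1 + c$)
$B^{3}{\left(X{\left(D{\left(1,-2 \right)} \right)},d{\left(-3 \right)} \right)} = \left(1 + \sqrt{-5 - 3}\right)^{3} = \left(1 + \sqrt{-8}\right)^{3} = \left(1 + 2 i \sqrt{2}\right)^{3}$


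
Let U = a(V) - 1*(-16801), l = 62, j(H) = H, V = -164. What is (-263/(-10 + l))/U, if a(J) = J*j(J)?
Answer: -263/2272244 ≈ -0.00011574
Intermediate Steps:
a(J) = J**2 (a(J) = J*J = J**2)
U = 43697 (U = (-164)**2 - 1*(-16801) = 26896 + 16801 = 43697)
(-263/(-10 + l))/U = -263/(-10 + 62)/43697 = -263/52*(1/43697) = -263*1/52*(1/43697) = -263/52*1/43697 = -263/2272244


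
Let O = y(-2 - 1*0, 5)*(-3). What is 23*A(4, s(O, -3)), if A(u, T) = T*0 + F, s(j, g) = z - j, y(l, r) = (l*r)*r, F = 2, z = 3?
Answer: 46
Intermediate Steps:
y(l, r) = l*r**2
O = 150 (O = ((-2 - 1*0)*5**2)*(-3) = ((-2 + 0)*25)*(-3) = -2*25*(-3) = -50*(-3) = 150)
s(j, g) = 3 - j
A(u, T) = 2 (A(u, T) = T*0 + 2 = 0 + 2 = 2)
23*A(4, s(O, -3)) = 23*2 = 46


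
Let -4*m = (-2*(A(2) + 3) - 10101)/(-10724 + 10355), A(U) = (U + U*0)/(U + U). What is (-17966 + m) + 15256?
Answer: -1002517/369 ≈ -2716.8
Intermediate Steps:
A(U) = ½ (A(U) = (U + 0)/((2*U)) = U*(1/(2*U)) = ½)
m = -2527/369 (m = -(-2*(½ + 3) - 10101)/(4*(-10724 + 10355)) = -(-2*7/2 - 10101)/(4*(-369)) = -(-7 - 10101)*(-1)/(4*369) = -(-2527)*(-1)/369 = -¼*10108/369 = -2527/369 ≈ -6.8482)
(-17966 + m) + 15256 = (-17966 - 2527/369) + 15256 = -6631981/369 + 15256 = -1002517/369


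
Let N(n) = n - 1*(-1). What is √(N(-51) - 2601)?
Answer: I*√2651 ≈ 51.488*I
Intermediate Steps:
N(n) = 1 + n (N(n) = n + 1 = 1 + n)
√(N(-51) - 2601) = √((1 - 51) - 2601) = √(-50 - 2601) = √(-2651) = I*√2651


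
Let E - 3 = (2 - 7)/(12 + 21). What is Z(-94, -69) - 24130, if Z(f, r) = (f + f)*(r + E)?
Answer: -385886/33 ≈ -11694.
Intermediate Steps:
E = 94/33 (E = 3 + (2 - 7)/(12 + 21) = 3 - 5/33 = 94/33 ≈ 2.8485)
Z(f, r) = 2*f*(94/33 + r) (Z(f, r) = (f + f)*(r + 94/33) = (2*f)*(94/33 + r) = 2*f*(94/33 + r))
Z(-94, -69) - 24130 = (2/33)*(-94)*(94 + 33*(-69)) - 24130 = (2/33)*(-94)*(94 - 2277) - 24130 = (2/33)*(-94)*(-2183) - 24130 = 410404/33 - 24130 = -385886/33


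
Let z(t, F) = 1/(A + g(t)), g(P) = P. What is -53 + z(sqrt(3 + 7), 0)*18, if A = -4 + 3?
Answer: -51 + 2*sqrt(10) ≈ -44.675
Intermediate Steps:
A = -1
z(t, F) = 1/(-1 + t)
-53 + z(sqrt(3 + 7), 0)*18 = -53 + 18/(-1 + sqrt(3 + 7)) = -53 + 18/(-1 + sqrt(10))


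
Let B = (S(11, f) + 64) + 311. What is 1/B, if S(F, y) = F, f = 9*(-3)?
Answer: 1/386 ≈ 0.0025907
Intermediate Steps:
f = -27
B = 386 (B = (11 + 64) + 311 = 75 + 311 = 386)
1/B = 1/386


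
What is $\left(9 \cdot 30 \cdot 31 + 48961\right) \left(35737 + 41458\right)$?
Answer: $4425666545$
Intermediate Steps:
$\left(9 \cdot 30 \cdot 31 + 48961\right) \left(35737 + 41458\right) = \left(270 \cdot 31 + 48961\right) 77195 = \left(8370 + 48961\right) 77195 = 57331 \cdot 77195 = 4425666545$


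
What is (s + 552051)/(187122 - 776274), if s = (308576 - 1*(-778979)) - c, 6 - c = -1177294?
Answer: -77051/98192 ≈ -0.78470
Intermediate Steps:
c = 1177300 (c = 6 - 1*(-1177294) = 6 + 1177294 = 1177300)
s = -89745 (s = (308576 - 1*(-778979)) - 1*1177300 = (308576 + 778979) - 1177300 = 1087555 - 1177300 = -89745)
(s + 552051)/(187122 - 776274) = (-89745 + 552051)/(187122 - 776274) = 462306/(-589152) = 462306*(-1/589152) = -77051/98192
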